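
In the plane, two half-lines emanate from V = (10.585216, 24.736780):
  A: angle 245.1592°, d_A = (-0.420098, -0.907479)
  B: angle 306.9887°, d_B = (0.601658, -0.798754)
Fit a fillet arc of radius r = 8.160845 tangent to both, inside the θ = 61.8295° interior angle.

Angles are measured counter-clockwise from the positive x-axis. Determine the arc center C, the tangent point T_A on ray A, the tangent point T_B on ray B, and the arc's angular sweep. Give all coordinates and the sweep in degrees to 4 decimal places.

center=(12.2660,8.9415) T_A=(4.8602,12.3698) T_B=(18.7845,13.8515) sweep=118.1705

bisector direction at 276.0740° = (0.105812,-0.994386)
center distance |VC| = r/sin(θ/2) = 8.160845/sin(30.9148°) = 15.884481
C = V + |VC|·bis = (12.2660,8.9415)
T_A = V + ((C−V)·d_A)·d_A = V + 13.6278·d_A = (4.8602,12.3698)
T_B = V + ((C−V)·d_B)·d_B = V + 13.6278·d_B = (18.7845,13.8515)
sweep = 180° − θ = 118.1705°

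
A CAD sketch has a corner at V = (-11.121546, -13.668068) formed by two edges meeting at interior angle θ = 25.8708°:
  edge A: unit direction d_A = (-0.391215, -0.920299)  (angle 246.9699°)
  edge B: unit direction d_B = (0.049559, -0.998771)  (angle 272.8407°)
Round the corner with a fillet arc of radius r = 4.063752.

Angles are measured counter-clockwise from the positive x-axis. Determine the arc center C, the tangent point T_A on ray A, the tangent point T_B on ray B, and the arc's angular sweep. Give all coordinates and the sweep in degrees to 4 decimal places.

bisector direction at 259.9053° = (-0.175276,-0.984519)
center distance |VC| = r/sin(θ/2) = 4.063752/sin(12.9354°) = 18.153718
C = V + |VC|·bis = (-14.3035,-31.5408)
T_A = V + ((C−V)·d_A)·d_A = V + 17.6930·d_A = (-18.0433,-29.9510)
T_B = V + ((C−V)·d_B)·d_B = V + 17.6930·d_B = (-10.2447,-31.3394)
sweep = 180° − θ = 154.1292°

center=(-14.3035,-31.5408) T_A=(-18.0433,-29.9510) T_B=(-10.2447,-31.3394) sweep=154.1292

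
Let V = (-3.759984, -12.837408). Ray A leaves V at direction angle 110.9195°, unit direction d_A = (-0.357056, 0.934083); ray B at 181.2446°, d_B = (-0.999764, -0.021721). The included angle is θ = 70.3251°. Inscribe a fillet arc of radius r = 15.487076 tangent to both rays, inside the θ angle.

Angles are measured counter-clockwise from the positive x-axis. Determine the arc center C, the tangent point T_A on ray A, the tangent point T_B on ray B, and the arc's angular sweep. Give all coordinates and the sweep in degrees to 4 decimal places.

bisector direction at 146.0821° = (-0.829838,0.558005)
center distance |VC| = r/sin(θ/2) = 15.487076/sin(35.1626°) = 26.892043
C = V + |VC|·bis = (-26.0760,2.1685)
T_A = V + ((C−V)·d_A)·d_A = V + 21.9848·d_A = (-11.6098,7.6982)
T_B = V + ((C−V)·d_B)·d_B = V + 21.9848·d_B = (-25.7396,-13.3149)
sweep = 180° − θ = 109.6749°

center=(-26.0760,2.1685) T_A=(-11.6098,7.6982) T_B=(-25.7396,-13.3149) sweep=109.6749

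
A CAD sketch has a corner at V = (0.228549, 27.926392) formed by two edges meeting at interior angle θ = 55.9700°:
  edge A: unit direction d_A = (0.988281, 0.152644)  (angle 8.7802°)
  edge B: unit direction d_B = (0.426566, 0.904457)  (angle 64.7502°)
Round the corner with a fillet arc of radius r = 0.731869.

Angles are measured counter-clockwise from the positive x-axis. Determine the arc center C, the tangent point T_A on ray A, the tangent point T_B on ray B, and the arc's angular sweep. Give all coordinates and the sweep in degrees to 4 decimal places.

center=(1.4780,28.8599) T_A=(1.5897,28.1366) T_B=(0.8161,29.1721) sweep=124.0300

bisector direction at 36.7652° = (0.801095,0.598537)
center distance |VC| = r/sin(θ/2) = 0.731869/sin(27.9850°) = 1.559689
C = V + |VC|·bis = (1.4780,28.8599)
T_A = V + ((C−V)·d_A)·d_A = V + 1.3773·d_A = (1.5897,28.1366)
T_B = V + ((C−V)·d_B)·d_B = V + 1.3773·d_B = (0.8161,29.1721)
sweep = 180° − θ = 124.0300°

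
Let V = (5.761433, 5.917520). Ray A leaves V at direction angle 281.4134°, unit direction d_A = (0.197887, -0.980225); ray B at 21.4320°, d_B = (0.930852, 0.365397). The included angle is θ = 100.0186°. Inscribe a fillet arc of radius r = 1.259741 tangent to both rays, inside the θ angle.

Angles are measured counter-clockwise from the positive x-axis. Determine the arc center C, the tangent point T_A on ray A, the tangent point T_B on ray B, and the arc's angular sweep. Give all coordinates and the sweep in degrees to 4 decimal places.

bisector direction at 331.4227° = (0.878173,-0.478344)
center distance |VC| = r/sin(θ/2) = 1.259741/sin(50.0093°) = 1.644251
C = V + |VC|·bis = (7.2054,5.1310)
T_A = V + ((C−V)·d_A)·d_A = V + 1.0567·d_A = (5.9705,4.8817)
T_B = V + ((C−V)·d_B)·d_B = V + 1.0567·d_B = (6.7451,6.3036)
sweep = 180° − θ = 79.9814°

center=(7.2054,5.1310) T_A=(5.9705,4.8817) T_B=(6.7451,6.3036) sweep=79.9814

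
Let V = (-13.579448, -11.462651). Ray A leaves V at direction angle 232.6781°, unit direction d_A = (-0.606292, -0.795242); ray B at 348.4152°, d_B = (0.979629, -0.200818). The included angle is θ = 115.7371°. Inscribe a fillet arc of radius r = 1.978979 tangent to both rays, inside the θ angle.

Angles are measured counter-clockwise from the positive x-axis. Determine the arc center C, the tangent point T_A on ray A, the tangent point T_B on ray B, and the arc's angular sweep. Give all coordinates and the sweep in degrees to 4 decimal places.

center=(-12.7593,-13.6509) T_A=(-14.3330,-12.4511) T_B=(-12.3618,-11.7123) sweep=64.2629

bisector direction at 290.5467° = (0.350970,-0.936387)
center distance |VC| = r/sin(θ/2) = 1.978979/sin(57.8685°) = 2.336926
C = V + |VC|·bis = (-12.7593,-13.6509)
T_A = V + ((C−V)·d_A)·d_A = V + 1.2429·d_A = (-14.3330,-12.4511)
T_B = V + ((C−V)·d_B)·d_B = V + 1.2429·d_B = (-12.3618,-11.7123)
sweep = 180° − θ = 64.2629°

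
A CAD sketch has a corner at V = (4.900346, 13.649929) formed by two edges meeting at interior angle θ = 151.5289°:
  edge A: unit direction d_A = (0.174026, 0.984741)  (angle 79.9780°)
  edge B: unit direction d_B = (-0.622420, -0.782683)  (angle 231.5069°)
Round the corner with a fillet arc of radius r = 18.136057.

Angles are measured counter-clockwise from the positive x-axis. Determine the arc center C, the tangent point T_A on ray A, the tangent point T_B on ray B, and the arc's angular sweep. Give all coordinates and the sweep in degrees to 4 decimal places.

center=(-12.1583,21.3370) T_A=(5.7011,18.1808) T_B=(2.0365,10.0487) sweep=28.4711

bisector direction at 155.7424° = (-0.911708,0.410839)
center distance |VC| = r/sin(θ/2) = 18.136057/sin(75.7644°) = 18.710604
C = V + |VC|·bis = (-12.1583,21.3370)
T_A = V + ((C−V)·d_A)·d_A = V + 4.6011·d_A = (5.7011,18.1808)
T_B = V + ((C−V)·d_B)·d_B = V + 4.6011·d_B = (2.0365,10.0487)
sweep = 180° − θ = 28.4711°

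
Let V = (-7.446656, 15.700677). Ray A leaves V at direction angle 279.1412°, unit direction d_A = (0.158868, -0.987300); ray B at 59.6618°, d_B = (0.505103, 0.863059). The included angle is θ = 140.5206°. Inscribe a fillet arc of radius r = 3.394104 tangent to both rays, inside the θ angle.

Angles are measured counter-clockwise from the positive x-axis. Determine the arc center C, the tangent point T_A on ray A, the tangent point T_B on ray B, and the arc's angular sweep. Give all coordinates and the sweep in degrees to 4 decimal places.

center=(-3.9022,15.0374) T_A=(-7.2532,14.4982) T_B=(-6.8315,16.7518) sweep=39.4794

bisector direction at 349.4015° = (0.982940,-0.183926)
center distance |VC| = r/sin(θ/2) = 3.394104/sin(70.2603°) = 3.606005
C = V + |VC|·bis = (-3.9022,15.0374)
T_A = V + ((C−V)·d_A)·d_A = V + 1.2179·d_A = (-7.2532,14.4982)
T_B = V + ((C−V)·d_B)·d_B = V + 1.2179·d_B = (-6.8315,16.7518)
sweep = 180° − θ = 39.4794°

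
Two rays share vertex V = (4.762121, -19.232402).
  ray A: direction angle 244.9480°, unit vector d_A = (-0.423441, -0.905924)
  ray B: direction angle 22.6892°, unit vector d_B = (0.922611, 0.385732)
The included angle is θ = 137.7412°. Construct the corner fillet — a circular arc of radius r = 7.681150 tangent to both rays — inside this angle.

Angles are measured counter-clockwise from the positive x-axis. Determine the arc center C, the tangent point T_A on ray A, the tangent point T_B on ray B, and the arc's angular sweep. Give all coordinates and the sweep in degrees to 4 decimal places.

bisector direction at 313.8186° = (0.692377,-0.721535)
center distance |VC| = r/sin(θ/2) = 7.681150/sin(68.8706°) = 8.234785
C = V + |VC|·bis = (10.4637,-25.1741)
T_A = V + ((C−V)·d_A)·d_A = V + 2.9684·d_A = (3.5052,-21.9216)
T_B = V + ((C−V)·d_B)·d_B = V + 2.9684·d_B = (7.5008,-18.0874)
sweep = 180° − θ = 42.2588°

center=(10.4637,-25.1741) T_A=(3.5052,-21.9216) T_B=(7.5008,-18.0874) sweep=42.2588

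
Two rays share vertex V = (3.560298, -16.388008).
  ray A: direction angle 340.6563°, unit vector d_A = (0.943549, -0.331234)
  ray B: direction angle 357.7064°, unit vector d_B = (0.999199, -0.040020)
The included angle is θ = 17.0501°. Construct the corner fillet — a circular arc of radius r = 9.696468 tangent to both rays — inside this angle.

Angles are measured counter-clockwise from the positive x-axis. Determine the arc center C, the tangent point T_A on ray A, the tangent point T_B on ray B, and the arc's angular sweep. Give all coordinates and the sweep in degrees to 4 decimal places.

bisector direction at 349.1814° = (0.982226,-0.187701)
center distance |VC| = r/sin(θ/2) = 9.696468/sin(8.5251°) = 65.409810
C = V + |VC|·bis = (67.8075,-28.6655)
T_A = V + ((C−V)·d_A)·d_A = V + 64.6871·d_A = (64.5957,-37.8146)
T_B = V + ((C−V)·d_B)·d_B = V + 64.6871·d_B = (68.1956,-18.9768)
sweep = 180° − θ = 162.9499°

center=(67.8075,-28.6655) T_A=(64.5957,-37.8146) T_B=(68.1956,-18.9768) sweep=162.9499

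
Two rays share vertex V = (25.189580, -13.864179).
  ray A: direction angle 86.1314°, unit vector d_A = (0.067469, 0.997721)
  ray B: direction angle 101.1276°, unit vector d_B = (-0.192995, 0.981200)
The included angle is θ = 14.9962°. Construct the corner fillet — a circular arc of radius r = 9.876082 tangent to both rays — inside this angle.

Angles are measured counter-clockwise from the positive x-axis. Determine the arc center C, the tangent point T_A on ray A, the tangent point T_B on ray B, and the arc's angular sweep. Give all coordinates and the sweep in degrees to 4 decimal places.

center=(20.3985,61.6667) T_A=(30.2521,61.0004) T_B=(10.7081,59.7607) sweep=165.0038

bisector direction at 93.6295° = (-0.063304,0.997994)
center distance |VC| = r/sin(θ/2) = 9.876082/sin(7.4981°) = 75.682666
C = V + |VC|·bis = (20.3985,61.6667)
T_A = V + ((C−V)·d_A)·d_A = V + 75.0355·d_A = (30.2521,61.0004)
T_B = V + ((C−V)·d_B)·d_B = V + 75.0355·d_B = (10.7081,59.7607)
sweep = 180° − θ = 165.0038°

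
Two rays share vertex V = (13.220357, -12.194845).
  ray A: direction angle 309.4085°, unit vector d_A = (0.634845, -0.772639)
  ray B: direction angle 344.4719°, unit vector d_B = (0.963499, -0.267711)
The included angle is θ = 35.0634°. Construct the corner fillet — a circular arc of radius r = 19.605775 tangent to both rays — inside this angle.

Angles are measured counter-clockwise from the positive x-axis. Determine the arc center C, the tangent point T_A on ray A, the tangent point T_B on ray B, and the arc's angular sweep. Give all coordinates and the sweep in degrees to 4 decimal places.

center=(67.7682,-47.6996) T_A=(52.6200,-60.1463) T_B=(73.0169,-28.8095) sweep=144.9366

bisector direction at 326.9402° = (0.838102,-0.545514)
center distance |VC| = r/sin(θ/2) = 19.605775/sin(17.5317°) = 65.084994
C = V + |VC|·bis = (67.7682,-47.6996)
T_A = V + ((C−V)·d_A)·d_A = V + 62.0618·d_A = (52.6200,-60.1463)
T_B = V + ((C−V)·d_B)·d_B = V + 62.0618·d_B = (73.0169,-28.8095)
sweep = 180° − θ = 144.9366°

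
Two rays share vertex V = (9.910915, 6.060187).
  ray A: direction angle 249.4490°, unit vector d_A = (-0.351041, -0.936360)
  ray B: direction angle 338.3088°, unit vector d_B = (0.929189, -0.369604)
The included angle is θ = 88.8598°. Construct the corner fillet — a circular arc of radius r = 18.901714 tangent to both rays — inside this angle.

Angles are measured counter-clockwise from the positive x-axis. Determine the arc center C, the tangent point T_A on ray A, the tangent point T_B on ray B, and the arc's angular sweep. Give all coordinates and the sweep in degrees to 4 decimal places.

center=(20.8411,-18.6297) T_A=(3.1423,-11.9944) T_B=(27.8272,-1.0664) sweep=91.1402

bisector direction at 293.8789° = (0.404805,-0.914403)
center distance |VC| = r/sin(θ/2) = 18.901714/sin(44.4299°) = 27.001056
C = V + |VC|·bis = (20.8411,-18.6297)
T_A = V + ((C−V)·d_A)·d_A = V + 19.2817·d_A = (3.1423,-11.9944)
T_B = V + ((C−V)·d_B)·d_B = V + 19.2817·d_B = (27.8272,-1.0664)
sweep = 180° − θ = 91.1402°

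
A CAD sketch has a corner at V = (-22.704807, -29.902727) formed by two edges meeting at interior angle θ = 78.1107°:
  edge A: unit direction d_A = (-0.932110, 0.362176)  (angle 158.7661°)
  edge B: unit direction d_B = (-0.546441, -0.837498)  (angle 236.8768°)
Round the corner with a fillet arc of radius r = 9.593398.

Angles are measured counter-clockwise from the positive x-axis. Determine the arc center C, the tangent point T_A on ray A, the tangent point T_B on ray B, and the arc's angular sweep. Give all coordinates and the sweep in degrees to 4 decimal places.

center=(-37.2001,-34.5626) T_A=(-33.7256,-25.6205) T_B=(-29.1656,-39.8049) sweep=101.8893

bisector direction at 197.8214° = (-0.952015,-0.306052)
center distance |VC| = r/sin(θ/2) = 9.593398/sin(39.0553°) = 15.225904
C = V + |VC|·bis = (-37.2001,-34.5626)
T_A = V + ((C−V)·d_A)·d_A = V + 11.8235·d_A = (-33.7256,-25.6205)
T_B = V + ((C−V)·d_B)·d_B = V + 11.8235·d_B = (-29.1656,-39.8049)
sweep = 180° − θ = 101.8893°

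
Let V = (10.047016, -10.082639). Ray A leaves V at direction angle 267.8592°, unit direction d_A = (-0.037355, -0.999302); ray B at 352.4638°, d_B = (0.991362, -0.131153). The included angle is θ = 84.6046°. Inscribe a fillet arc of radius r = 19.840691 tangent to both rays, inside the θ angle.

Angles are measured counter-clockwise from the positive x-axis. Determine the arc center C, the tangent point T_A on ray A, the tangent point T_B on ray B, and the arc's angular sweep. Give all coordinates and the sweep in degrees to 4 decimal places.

center=(29.0594,-32.6115) T_A=(9.2326,-31.8703) T_B=(31.6616,-12.9421) sweep=95.3954

bisector direction at 310.1615° = (0.644944,-0.764230)
center distance |VC| = r/sin(θ/2) = 19.840691/sin(42.3023°) = 29.479119
C = V + |VC|·bis = (29.0594,-32.6115)
T_A = V + ((C−V)·d_A)·d_A = V + 21.8029·d_A = (9.2326,-31.8703)
T_B = V + ((C−V)·d_B)·d_B = V + 21.8029·d_B = (31.6616,-12.9421)
sweep = 180° − θ = 95.3954°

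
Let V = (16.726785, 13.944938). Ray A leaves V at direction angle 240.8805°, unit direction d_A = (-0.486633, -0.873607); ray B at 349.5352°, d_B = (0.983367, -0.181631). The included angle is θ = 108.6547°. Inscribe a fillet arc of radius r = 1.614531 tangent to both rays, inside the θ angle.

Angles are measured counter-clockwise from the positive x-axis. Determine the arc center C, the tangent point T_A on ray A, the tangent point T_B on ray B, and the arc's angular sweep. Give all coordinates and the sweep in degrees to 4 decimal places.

center=(17.5732,12.1468) T_A=(16.1628,12.9324) T_B=(17.8665,13.7344) sweep=71.3453

bisector direction at 295.2079° = (0.425903,-0.904769)
center distance |VC| = r/sin(θ/2) = 1.614531/sin(54.3274°) = 1.987453
C = V + |VC|·bis = (17.5732,12.1468)
T_A = V + ((C−V)·d_A)·d_A = V + 1.1590·d_A = (16.1628,12.9324)
T_B = V + ((C−V)·d_B)·d_B = V + 1.1590·d_B = (17.8665,13.7344)
sweep = 180° − θ = 71.3453°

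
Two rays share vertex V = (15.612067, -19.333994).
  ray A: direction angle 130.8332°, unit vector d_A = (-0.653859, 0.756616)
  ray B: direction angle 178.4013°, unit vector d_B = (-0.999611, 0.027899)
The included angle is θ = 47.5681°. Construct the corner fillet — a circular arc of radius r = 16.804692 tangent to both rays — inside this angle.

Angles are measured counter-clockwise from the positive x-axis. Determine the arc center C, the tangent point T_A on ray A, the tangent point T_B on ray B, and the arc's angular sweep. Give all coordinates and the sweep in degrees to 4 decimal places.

center=(-22.0343,-1.4721) T_A=(-9.3196,9.5158) T_B=(-22.5032,-18.2702) sweep=132.4319

bisector direction at 154.6173° = (-0.903464,0.428663)
center distance |VC| = r/sin(θ/2) = 16.804692/sin(23.7841°) = 41.668943
C = V + |VC|·bis = (-22.0343,-1.4721)
T_A = V + ((C−V)·d_A)·d_A = V + 38.1301·d_A = (-9.3196,9.5158)
T_B = V + ((C−V)·d_B)·d_B = V + 38.1301·d_B = (-22.5032,-18.2702)
sweep = 180° − θ = 132.4319°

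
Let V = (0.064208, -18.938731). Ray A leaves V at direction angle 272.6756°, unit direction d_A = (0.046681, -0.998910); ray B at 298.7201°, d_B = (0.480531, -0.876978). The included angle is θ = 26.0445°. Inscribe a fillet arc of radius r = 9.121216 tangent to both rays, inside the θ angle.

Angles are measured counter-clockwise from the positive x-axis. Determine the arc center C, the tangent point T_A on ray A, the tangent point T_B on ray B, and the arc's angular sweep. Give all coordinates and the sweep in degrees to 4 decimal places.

center=(11.0165,-57.9084) T_A=(1.9052,-58.3342) T_B=(19.0156,-53.5254) sweep=153.9555

bisector direction at 285.6978° = (0.270564,-0.962702)
center distance |VC| = r/sin(θ/2) = 9.121216/sin(13.0222°) = 40.479472
C = V + |VC|·bis = (11.0165,-57.9084)
T_A = V + ((C−V)·d_A)·d_A = V + 39.4384·d_A = (1.9052,-58.3342)
T_B = V + ((C−V)·d_B)·d_B = V + 39.4384·d_B = (19.0156,-53.5254)
sweep = 180° − θ = 153.9555°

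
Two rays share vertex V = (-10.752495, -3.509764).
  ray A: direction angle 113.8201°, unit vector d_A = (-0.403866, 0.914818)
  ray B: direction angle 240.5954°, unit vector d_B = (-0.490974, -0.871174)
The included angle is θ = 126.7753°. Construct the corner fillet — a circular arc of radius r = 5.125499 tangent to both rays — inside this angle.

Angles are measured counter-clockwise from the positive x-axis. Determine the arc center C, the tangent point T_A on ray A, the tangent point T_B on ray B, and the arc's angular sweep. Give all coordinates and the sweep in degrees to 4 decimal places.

bisector direction at 177.2077° = (-0.998813,0.048715)
center distance |VC| = r/sin(θ/2) = 5.125499/sin(63.3877°) = 5.732850
C = V + |VC|·bis = (-16.4785,-3.2305)
T_A = V + ((C−V)·d_A)·d_A = V + 2.5680·d_A = (-11.7896,-1.1605)
T_B = V + ((C−V)·d_B)·d_B = V + 2.5680·d_B = (-12.0133,-5.7470)
sweep = 180° − θ = 53.2247°

center=(-16.4785,-3.2305) T_A=(-11.7896,-1.1605) T_B=(-12.0133,-5.7470) sweep=53.2247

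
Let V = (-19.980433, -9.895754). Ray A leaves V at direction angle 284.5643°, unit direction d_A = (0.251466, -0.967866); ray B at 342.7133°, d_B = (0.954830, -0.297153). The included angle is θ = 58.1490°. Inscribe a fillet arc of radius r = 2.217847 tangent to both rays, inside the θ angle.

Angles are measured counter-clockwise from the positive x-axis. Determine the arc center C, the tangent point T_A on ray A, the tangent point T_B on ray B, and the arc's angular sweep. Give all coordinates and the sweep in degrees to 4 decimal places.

center=(-16.8308,-13.1987) T_A=(-18.9774,-13.7564) T_B=(-16.1717,-11.0811) sweep=121.8510

bisector direction at 313.6388° = (0.690110,-0.723705)
center distance |VC| = r/sin(θ/2) = 2.217847/sin(29.0745°) = 4.563974
C = V + |VC|·bis = (-16.8308,-13.1987)
T_A = V + ((C−V)·d_A)·d_A = V + 3.9889·d_A = (-18.9774,-13.7564)
T_B = V + ((C−V)·d_B)·d_B = V + 3.9889·d_B = (-16.1717,-11.0811)
sweep = 180° − θ = 121.8510°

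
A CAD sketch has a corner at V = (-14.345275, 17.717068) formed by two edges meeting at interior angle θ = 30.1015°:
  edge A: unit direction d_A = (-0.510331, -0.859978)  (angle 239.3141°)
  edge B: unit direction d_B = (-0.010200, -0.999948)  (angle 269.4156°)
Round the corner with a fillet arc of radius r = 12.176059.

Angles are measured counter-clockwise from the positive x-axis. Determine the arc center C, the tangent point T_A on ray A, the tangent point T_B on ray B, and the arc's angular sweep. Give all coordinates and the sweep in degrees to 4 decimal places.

bisector direction at 254.3648° = (-0.269511,-0.962997)
center distance |VC| = r/sin(θ/2) = 12.176059/sin(15.0508°) = 46.889695
C = V + |VC|·bis = (-26.9825,-27.4376)
T_A = V + ((C−V)·d_A)·d_A = V + 45.2812·d_A = (-37.4537,-21.2238)
T_B = V + ((C−V)·d_B)·d_B = V + 45.2812·d_B = (-14.8071,-27.5618)
sweep = 180° − θ = 149.8985°

center=(-26.9825,-27.4376) T_A=(-37.4537,-21.2238) T_B=(-14.8071,-27.5618) sweep=149.8985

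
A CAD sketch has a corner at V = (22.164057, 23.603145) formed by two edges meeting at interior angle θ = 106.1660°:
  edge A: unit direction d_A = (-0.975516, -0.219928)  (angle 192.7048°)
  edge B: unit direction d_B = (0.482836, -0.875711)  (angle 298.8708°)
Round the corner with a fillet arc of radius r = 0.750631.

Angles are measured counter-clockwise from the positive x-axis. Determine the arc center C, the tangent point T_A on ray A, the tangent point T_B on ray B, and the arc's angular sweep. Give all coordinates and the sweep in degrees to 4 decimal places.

bisector direction at 245.7878° = (-0.410117,-0.912033)
center distance |VC| = r/sin(θ/2) = 0.750631/sin(53.0830°) = 0.938868
C = V + |VC|·bis = (21.7790,22.7469)
T_A = V + ((C−V)·d_A)·d_A = V + 0.5639·d_A = (21.6139,23.4791)
T_B = V + ((C−V)·d_B)·d_B = V + 0.5639·d_B = (22.4363,23.1093)
sweep = 180° − θ = 73.8340°

center=(21.7790,22.7469) T_A=(21.6139,23.4791) T_B=(22.4363,23.1093) sweep=73.8340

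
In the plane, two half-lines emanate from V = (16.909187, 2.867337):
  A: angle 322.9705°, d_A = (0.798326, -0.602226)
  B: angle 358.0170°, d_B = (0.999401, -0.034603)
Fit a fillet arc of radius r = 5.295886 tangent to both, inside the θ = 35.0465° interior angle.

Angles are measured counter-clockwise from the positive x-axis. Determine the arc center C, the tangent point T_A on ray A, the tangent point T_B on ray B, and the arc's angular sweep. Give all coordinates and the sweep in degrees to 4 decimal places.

center=(33.4886,-3.0058) T_A=(30.2992,-7.2336) T_B=(33.6718,2.2870) sweep=144.9535

bisector direction at 340.4938° = (0.942605,-0.333910)
center distance |VC| = r/sin(θ/2) = 5.295886/sin(17.5233°) = 17.588884
C = V + |VC|·bis = (33.4886,-3.0058)
T_A = V + ((C−V)·d_A)·d_A = V + 16.7727·d_A = (30.2992,-7.2336)
T_B = V + ((C−V)·d_B)·d_B = V + 16.7727·d_B = (33.6718,2.2870)
sweep = 180° − θ = 144.9535°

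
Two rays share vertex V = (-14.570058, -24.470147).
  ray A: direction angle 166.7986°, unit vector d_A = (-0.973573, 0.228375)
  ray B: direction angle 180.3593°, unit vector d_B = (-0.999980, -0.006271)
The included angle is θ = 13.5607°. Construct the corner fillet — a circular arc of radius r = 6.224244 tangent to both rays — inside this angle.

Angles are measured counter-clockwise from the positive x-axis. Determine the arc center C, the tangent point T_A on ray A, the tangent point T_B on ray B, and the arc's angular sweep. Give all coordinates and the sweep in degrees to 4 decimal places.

center=(-66.9588,-18.5743) T_A=(-65.5374,-12.5146) T_B=(-66.9198,-24.7984) sweep=166.4393

bisector direction at 173.5789° = (-0.993727,0.111834)
center distance |VC| = r/sin(θ/2) = 6.224244/sin(6.7804°) = 52.719497
C = V + |VC|·bis = (-66.9588,-18.5743)
T_A = V + ((C−V)·d_A)·d_A = V + 52.3508·d_A = (-65.5374,-12.5146)
T_B = V + ((C−V)·d_B)·d_B = V + 52.3508·d_B = (-66.9198,-24.7984)
sweep = 180° − θ = 166.4393°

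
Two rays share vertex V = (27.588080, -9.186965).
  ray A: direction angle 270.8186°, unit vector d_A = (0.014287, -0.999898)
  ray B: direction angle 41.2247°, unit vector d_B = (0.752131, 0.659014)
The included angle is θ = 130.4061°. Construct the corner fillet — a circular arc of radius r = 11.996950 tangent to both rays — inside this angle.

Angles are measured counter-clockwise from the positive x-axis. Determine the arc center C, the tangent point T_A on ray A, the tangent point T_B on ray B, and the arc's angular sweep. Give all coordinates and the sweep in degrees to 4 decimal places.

center=(39.6630,-14.5576) T_A=(27.6673,-14.7290) T_B=(31.7568,-5.5343) sweep=49.5939

bisector direction at 336.0217° = (0.913699,-0.406391)
center distance |VC| = r/sin(θ/2) = 11.996950/sin(65.2031°) = 13.215414
C = V + |VC|·bis = (39.6630,-14.5576)
T_A = V + ((C−V)·d_A)·d_A = V + 5.5426·d_A = (27.6673,-14.7290)
T_B = V + ((C−V)·d_B)·d_B = V + 5.5426·d_B = (31.7568,-5.5343)
sweep = 180° − θ = 49.5939°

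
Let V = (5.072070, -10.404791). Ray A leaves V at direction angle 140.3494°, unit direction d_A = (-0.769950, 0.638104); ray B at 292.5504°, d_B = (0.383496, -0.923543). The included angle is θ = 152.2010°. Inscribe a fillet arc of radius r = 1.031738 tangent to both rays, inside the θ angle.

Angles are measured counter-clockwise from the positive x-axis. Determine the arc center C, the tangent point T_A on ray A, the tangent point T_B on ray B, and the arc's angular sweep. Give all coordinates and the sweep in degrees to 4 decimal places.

bisector direction at 216.4499° = (-0.804377,-0.594120)
center distance |VC| = r/sin(θ/2) = 1.031738/sin(76.1005°) = 1.062860
C = V + |VC|·bis = (4.2171,-11.0363)
T_A = V + ((C−V)·d_A)·d_A = V + 0.2553·d_A = (4.8755,-10.2419)
T_B = V + ((C−V)·d_B)·d_B = V + 0.2553·d_B = (5.1700,-10.6406)
sweep = 180° − θ = 27.7990°

center=(4.2171,-11.0363) T_A=(4.8755,-10.2419) T_B=(5.1700,-10.6406) sweep=27.7990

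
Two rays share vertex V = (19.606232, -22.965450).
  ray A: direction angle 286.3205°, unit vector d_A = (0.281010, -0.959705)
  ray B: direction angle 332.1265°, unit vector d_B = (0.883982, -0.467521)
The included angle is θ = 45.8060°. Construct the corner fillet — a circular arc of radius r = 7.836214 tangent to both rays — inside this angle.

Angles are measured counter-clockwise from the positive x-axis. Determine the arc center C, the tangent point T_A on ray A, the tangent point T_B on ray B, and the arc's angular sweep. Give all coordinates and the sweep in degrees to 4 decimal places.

bisector direction at 309.2235° = (0.632347,-0.774685)
center distance |VC| = r/sin(θ/2) = 7.836214/sin(22.9030°) = 20.135596
C = V + |VC|·bis = (32.3389,-38.5642)
T_A = V + ((C−V)·d_A)·d_A = V + 18.5482·d_A = (24.8185,-40.7663)
T_B = V + ((C−V)·d_B)·d_B = V + 18.5482·d_B = (36.0025,-31.6371)
sweep = 180° − θ = 134.1940°

center=(32.3389,-38.5642) T_A=(24.8185,-40.7663) T_B=(36.0025,-31.6371) sweep=134.1940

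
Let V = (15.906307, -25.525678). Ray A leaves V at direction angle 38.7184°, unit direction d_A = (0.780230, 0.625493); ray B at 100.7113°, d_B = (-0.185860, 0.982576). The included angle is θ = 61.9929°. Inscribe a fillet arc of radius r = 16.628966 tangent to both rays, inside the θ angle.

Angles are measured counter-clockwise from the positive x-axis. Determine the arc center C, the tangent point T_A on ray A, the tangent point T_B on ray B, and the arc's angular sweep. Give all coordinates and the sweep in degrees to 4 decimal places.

center=(27.1011,4.7618) T_A=(37.5024,-8.2126) T_B=(10.7619,1.6712) sweep=118.0071

bisector direction at 69.7149° = (0.346693,0.937979)
center distance |VC| = r/sin(θ/2) = 16.628966/sin(30.9964°) = 32.290197
C = V + |VC|·bis = (27.1011,4.7618)
T_A = V + ((C−V)·d_A)·d_A = V + 27.6791·d_A = (37.5024,-8.2126)
T_B = V + ((C−V)·d_B)·d_B = V + 27.6791·d_B = (10.7619,1.6712)
sweep = 180° − θ = 118.0071°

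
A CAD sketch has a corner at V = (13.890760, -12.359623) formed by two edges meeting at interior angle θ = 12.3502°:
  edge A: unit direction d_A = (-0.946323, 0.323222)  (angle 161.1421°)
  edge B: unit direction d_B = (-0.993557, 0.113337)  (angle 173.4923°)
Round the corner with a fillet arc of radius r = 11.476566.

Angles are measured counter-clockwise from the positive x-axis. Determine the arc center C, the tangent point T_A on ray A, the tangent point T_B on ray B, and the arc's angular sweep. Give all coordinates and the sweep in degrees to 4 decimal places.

center=(-90.1980,11.0650) T_A=(-86.4885,21.9255) T_B=(-91.4987,-0.3377) sweep=167.6498

bisector direction at 167.3172° = (-0.975600,0.219553)
center distance |VC| = r/sin(θ/2) = 11.476566/sin(6.1751°) = 106.691959
C = V + |VC|·bis = (-90.1980,11.0650)
T_A = V + ((C−V)·d_A)·d_A = V + 106.0729·d_A = (-86.4885,21.9255)
T_B = V + ((C−V)·d_B)·d_B = V + 106.0729·d_B = (-91.4987,-0.3377)
sweep = 180° − θ = 167.6498°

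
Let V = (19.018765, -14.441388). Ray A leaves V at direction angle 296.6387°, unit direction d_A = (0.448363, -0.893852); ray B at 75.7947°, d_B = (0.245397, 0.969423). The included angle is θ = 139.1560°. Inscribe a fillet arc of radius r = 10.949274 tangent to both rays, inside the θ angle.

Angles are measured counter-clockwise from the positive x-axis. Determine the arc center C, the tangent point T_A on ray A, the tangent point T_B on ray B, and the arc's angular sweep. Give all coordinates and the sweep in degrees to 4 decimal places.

bisector direction at 6.2167° = (0.994119,0.108289)
center distance |VC| = r/sin(θ/2) = 10.949274/sin(69.5780°) = 11.683611
C = V + |VC|·bis = (30.6337,-13.1762)
T_A = V + ((C−V)·d_A)·d_A = V + 4.0768·d_A = (20.8466,-18.0854)
T_B = V + ((C−V)·d_B)·d_B = V + 4.0768·d_B = (20.0192,-10.4893)
sweep = 180° − θ = 40.8440°

center=(30.6337,-13.1762) T_A=(20.8466,-18.0854) T_B=(20.0192,-10.4893) sweep=40.8440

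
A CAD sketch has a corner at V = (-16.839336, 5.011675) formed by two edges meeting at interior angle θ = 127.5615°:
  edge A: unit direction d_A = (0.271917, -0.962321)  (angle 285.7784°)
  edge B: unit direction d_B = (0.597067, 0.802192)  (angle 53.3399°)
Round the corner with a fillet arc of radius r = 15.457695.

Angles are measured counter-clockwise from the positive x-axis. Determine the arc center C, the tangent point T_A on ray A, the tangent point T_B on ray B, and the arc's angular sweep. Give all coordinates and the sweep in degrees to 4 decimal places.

bisector direction at 349.5591° = (0.983443,-0.181220)
center distance |VC| = r/sin(θ/2) = 15.457695/sin(63.7807°) = 17.230546
C = V + |VC|·bis = (0.1059,1.8891)
T_A = V + ((C−V)·d_A)·d_A = V + 7.6126·d_A = (-14.7693,-2.3141)
T_B = V + ((C−V)·d_B)·d_B = V + 7.6126·d_B = (-12.2941,11.1184)
sweep = 180° − θ = 52.4385°

center=(0.1059,1.8891) T_A=(-14.7693,-2.3141) T_B=(-12.2941,11.1184) sweep=52.4385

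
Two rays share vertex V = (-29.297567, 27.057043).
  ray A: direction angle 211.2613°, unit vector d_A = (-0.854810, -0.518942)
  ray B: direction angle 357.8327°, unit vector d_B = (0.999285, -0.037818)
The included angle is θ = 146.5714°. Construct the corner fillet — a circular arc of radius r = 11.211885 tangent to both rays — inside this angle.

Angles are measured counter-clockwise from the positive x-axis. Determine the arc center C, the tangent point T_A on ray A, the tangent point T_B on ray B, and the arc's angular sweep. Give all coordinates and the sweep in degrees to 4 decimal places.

bisector direction at 284.5470° = (0.251174,-0.967942)
center distance |VC| = r/sin(θ/2) = 11.211885/sin(73.2857°) = 11.706475
C = V + |VC|·bis = (-26.3572,15.7259)
T_A = V + ((C−V)·d_A)·d_A = V + 3.3668·d_A = (-32.1755,25.3099)
T_B = V + ((C−V)·d_B)·d_B = V + 3.3668·d_B = (-25.9332,26.9297)
sweep = 180° − θ = 33.4286°

center=(-26.3572,15.7259) T_A=(-32.1755,25.3099) T_B=(-25.9332,26.9297) sweep=33.4286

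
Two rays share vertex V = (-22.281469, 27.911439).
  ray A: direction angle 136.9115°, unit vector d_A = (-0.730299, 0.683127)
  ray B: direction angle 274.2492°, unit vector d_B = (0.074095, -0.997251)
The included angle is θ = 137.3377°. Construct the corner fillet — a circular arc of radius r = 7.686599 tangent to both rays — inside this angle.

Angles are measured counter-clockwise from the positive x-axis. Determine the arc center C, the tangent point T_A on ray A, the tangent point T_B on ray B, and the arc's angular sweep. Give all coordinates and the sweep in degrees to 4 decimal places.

center=(-29.7245,24.3485) T_A=(-24.4736,29.9620) T_B=(-22.0591,24.9180) sweep=42.6623

bisector direction at 205.5803° = (-0.901981,-0.431776)
center distance |VC| = r/sin(θ/2) = 7.686599/sin(68.6689°) = 8.251907
C = V + |VC|·bis = (-29.7245,24.3485)
T_A = V + ((C−V)·d_A)·d_A = V + 3.0017·d_A = (-24.4736,29.9620)
T_B = V + ((C−V)·d_B)·d_B = V + 3.0017·d_B = (-22.0591,24.9180)
sweep = 180° − θ = 42.6623°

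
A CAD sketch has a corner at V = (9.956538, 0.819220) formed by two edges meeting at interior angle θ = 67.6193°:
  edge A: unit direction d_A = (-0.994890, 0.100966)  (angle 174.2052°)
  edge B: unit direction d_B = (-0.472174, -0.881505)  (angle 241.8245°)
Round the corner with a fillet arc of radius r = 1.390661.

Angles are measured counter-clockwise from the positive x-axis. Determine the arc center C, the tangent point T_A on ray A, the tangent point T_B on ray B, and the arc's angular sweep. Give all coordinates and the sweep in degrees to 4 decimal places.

bisector direction at 208.0148° = (-0.882826,-0.469700)
center distance |VC| = r/sin(θ/2) = 1.390661/sin(33.8096°) = 2.499231
C = V + |VC|·bis = (7.7502,-0.3547)
T_A = V + ((C−V)·d_A)·d_A = V + 2.0766·d_A = (7.8906,1.0289)
T_B = V + ((C−V)·d_B)·d_B = V + 2.0766·d_B = (8.9760,-1.0113)
sweep = 180° − θ = 112.3807°

center=(7.7502,-0.3547) T_A=(7.8906,1.0289) T_B=(8.9760,-1.0113) sweep=112.3807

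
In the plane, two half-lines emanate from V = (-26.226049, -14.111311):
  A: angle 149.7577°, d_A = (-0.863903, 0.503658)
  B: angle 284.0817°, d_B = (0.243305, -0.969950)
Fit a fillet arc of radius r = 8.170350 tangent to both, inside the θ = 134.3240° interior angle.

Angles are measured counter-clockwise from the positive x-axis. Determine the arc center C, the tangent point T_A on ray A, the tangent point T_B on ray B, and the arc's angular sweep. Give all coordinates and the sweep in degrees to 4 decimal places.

bisector direction at 216.9197° = (-0.799478,-0.600695)
center distance |VC| = r/sin(θ/2) = 8.170350/sin(67.1620°) = 8.865340
C = V + |VC|·bis = (-33.3137,-19.4367)
T_A = V + ((C−V)·d_A)·d_A = V + 3.4409·d_A = (-29.1986,-12.3783)
T_B = V + ((C−V)·d_B)·d_B = V + 3.4409·d_B = (-25.3889,-17.4488)
sweep = 180° − θ = 45.6760°

center=(-33.3137,-19.4367) T_A=(-29.1986,-12.3783) T_B=(-25.3889,-17.4488) sweep=45.6760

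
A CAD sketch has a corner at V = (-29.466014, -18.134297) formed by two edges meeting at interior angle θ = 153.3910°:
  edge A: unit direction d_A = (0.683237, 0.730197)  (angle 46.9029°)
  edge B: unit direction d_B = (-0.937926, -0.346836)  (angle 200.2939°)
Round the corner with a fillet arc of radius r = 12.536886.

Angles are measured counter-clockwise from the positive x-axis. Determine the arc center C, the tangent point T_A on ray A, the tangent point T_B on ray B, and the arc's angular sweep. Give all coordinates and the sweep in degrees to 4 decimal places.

bisector direction at 123.5984° = (-0.553368,0.832937)
center distance |VC| = r/sin(θ/2) = 12.536886/sin(76.6955°) = 12.882646
C = V + |VC|·bis = (-36.5949,-7.4039)
T_A = V + ((C−V)·d_A)·d_A = V + 2.9646·d_A = (-27.4405,-15.9695)
T_B = V + ((C−V)·d_B)·d_B = V + 2.9646·d_B = (-32.2466,-19.1625)
sweep = 180° − θ = 26.6090°

center=(-36.5949,-7.4039) T_A=(-27.4405,-15.9695) T_B=(-32.2466,-19.1625) sweep=26.6090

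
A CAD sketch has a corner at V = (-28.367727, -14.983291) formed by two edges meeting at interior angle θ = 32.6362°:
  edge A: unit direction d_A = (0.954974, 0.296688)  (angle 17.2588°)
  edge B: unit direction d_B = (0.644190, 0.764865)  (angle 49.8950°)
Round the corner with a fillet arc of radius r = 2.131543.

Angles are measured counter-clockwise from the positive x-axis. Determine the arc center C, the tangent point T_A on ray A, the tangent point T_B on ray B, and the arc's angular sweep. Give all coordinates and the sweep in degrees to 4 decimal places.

bisector direction at 33.5769° = (0.833144,0.553056)
center distance |VC| = r/sin(θ/2) = 2.131543/sin(16.3181°) = 7.586375
C = V + |VC|·bis = (-22.0472,-10.7876)
T_A = V + ((C−V)·d_A)·d_A = V + 7.2808·d_A = (-21.4148,-12.8232)
T_B = V + ((C−V)·d_B)·d_B = V + 7.2808·d_B = (-23.6775,-9.4145)
sweep = 180° − θ = 147.3638°

center=(-22.0472,-10.7876) T_A=(-21.4148,-12.8232) T_B=(-23.6775,-9.4145) sweep=147.3638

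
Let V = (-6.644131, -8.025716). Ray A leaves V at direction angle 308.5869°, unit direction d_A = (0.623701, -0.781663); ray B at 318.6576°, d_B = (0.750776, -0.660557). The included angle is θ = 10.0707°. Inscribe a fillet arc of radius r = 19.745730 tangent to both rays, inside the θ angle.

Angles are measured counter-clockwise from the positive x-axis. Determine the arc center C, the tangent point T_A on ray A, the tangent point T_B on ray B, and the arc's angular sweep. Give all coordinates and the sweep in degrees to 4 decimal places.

center=(148.5631,-170.8827) T_A=(133.1286,-183.1981) T_B=(161.6063,-156.0581) sweep=169.9293

bisector direction at 313.6222° = (0.689901,-0.723904)
center distance |VC| = r/sin(θ/2) = 19.745730/sin(5.0354°) = 224.970386
C = V + |VC|·bis = (148.5631,-170.8827)
T_A = V + ((C−V)·d_A)·d_A = V + 224.1022·d_A = (133.1286,-183.1981)
T_B = V + ((C−V)·d_B)·d_B = V + 224.1022·d_B = (161.6063,-156.0581)
sweep = 180° − θ = 169.9293°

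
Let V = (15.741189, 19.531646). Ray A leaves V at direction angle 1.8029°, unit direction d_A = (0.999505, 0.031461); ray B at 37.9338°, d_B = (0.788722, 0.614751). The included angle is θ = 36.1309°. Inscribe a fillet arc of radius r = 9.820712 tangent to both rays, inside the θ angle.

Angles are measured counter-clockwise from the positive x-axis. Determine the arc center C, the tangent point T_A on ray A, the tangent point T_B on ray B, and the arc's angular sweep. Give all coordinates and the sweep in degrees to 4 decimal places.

bisector direction at 19.8683° = (0.940476,0.339860)
center distance |VC| = r/sin(θ/2) = 9.820712/sin(18.0654°) = 31.669173
C = V + |VC|·bis = (45.5253,30.2947)
T_A = V + ((C−V)·d_A)·d_A = V + 30.1080·d_A = (45.8343,20.4789)
T_B = V + ((C−V)·d_B)·d_B = V + 30.1080·d_B = (39.4880,38.0405)
sweep = 180° − θ = 143.8691°

center=(45.5253,30.2947) T_A=(45.8343,20.4789) T_B=(39.4880,38.0405) sweep=143.8691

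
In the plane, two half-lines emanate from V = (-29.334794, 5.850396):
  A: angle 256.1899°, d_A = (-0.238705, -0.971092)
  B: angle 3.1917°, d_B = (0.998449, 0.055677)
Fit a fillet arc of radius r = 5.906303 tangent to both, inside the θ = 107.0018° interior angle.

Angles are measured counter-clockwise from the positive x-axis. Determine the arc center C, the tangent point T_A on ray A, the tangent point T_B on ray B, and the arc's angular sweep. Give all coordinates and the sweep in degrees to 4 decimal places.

center=(-24.6424,0.1966) T_A=(-30.3780,1.6064) T_B=(-24.9713,6.0937) sweep=72.9982

bisector direction at 309.6908° = (0.638644,-0.769502)
center distance |VC| = r/sin(θ/2) = 5.906303/sin(53.5009°) = 7.347371
C = V + |VC|·bis = (-24.6424,0.1966)
T_A = V + ((C−V)·d_A)·d_A = V + 4.3703·d_A = (-30.3780,1.6064)
T_B = V + ((C−V)·d_B)·d_B = V + 4.3703·d_B = (-24.9713,6.0937)
sweep = 180° − θ = 72.9982°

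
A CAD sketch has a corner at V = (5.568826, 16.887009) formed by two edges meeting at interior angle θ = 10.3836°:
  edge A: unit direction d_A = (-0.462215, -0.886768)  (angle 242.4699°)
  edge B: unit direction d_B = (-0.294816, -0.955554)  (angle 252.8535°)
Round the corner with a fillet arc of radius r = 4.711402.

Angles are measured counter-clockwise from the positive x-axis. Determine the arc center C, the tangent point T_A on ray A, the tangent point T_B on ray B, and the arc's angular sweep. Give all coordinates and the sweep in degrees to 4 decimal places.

bisector direction at 247.6617° = (-0.380075,-0.924956)
center distance |VC| = r/sin(θ/2) = 4.711402/sin(5.1918°) = 52.065414
C = V + |VC|·bis = (-14.2199,-31.2712)
T_A = V + ((C−V)·d_A)·d_A = V + 51.8518·d_A = (-18.3978,-29.0935)
T_B = V + ((C−V)·d_B)·d_B = V + 51.8518·d_B = (-9.7179,-32.6602)
sweep = 180° − θ = 169.6164°

center=(-14.2199,-31.2712) T_A=(-18.3978,-29.0935) T_B=(-9.7179,-32.6602) sweep=169.6164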